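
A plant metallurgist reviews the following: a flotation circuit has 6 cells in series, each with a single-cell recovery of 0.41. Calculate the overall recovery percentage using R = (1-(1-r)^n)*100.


95.7819%

Complement of single-cell recovery:
1 - r = 1 - 0.41 = 0.59
Raise to power n:
(1 - r)^6 = 0.59^6 = 0.04218053364
Overall recovery:
R = (1 - 0.04218053364) * 100
= 95.7819%


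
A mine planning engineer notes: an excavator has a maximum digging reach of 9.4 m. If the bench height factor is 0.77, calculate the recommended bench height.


Bench height = reach * factor
= 9.4 * 0.77
= 7.238 m

7.238 m


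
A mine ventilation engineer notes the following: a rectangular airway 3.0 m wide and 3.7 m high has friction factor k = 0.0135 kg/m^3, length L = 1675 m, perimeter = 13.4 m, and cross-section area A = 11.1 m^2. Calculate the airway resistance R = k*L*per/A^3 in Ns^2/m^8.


0.2216 Ns^2/m^8

Compute the numerator:
k * L * per = 0.0135 * 1675 * 13.4
= 303.0075
Compute the denominator:
A^3 = 11.1^3 = 1367.631
Resistance:
R = 303.0075 / 1367.631
= 0.2216 Ns^2/m^8


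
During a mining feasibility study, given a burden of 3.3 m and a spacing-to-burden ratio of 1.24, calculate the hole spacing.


4.092 m

Spacing = burden * ratio
= 3.3 * 1.24
= 4.092 m


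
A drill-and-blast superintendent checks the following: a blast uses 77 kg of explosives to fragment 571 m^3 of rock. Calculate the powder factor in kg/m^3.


0.1349 kg/m^3

Powder factor = explosive mass / rock volume
= 77 / 571
= 0.1349 kg/m^3


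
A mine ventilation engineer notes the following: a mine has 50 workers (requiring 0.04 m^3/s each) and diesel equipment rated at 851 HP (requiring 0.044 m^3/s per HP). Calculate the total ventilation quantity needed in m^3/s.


Airflow for workers:
Q_people = 50 * 0.04 = 2.0 m^3/s
Airflow for diesel equipment:
Q_diesel = 851 * 0.044 = 37.444 m^3/s
Total ventilation:
Q_total = 2.0 + 37.444
= 39.444 m^3/s

39.444 m^3/s


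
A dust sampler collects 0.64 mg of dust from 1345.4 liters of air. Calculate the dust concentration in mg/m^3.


Convert liters to m^3: 1 m^3 = 1000 L
Concentration = mass / volume * 1000
= 0.64 / 1345.4 * 1000
= 0.0004756949606 * 1000
= 0.4757 mg/m^3

0.4757 mg/m^3


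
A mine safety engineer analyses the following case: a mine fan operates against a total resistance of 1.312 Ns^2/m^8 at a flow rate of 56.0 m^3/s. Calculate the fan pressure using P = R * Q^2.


Compute Q^2:
Q^2 = 56.0^2 = 3136.0
Compute pressure:
P = R * Q^2 = 1.312 * 3136.0
= 4114.432 Pa

4114.432 Pa


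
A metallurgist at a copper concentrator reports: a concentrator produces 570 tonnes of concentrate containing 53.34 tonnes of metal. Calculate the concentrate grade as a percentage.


Grade = (metal in concentrate / concentrate mass) * 100
= (53.34 / 570) * 100
= 0.09357894737 * 100
= 9.3579%

9.3579%


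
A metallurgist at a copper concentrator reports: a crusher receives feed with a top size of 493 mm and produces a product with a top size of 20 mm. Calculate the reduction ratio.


24.65

Reduction ratio = feed size / product size
= 493 / 20
= 24.65


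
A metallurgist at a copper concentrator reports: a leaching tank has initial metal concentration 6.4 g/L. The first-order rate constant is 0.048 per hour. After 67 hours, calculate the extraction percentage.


95.9885%

Compute the exponent:
-k * t = -0.048 * 67 = -3.216
Remaining concentration:
C = 6.4 * exp(-3.216)
= 6.4 * 0.04011519856
= 0.2567372708 g/L
Extracted = 6.4 - 0.2567372708 = 6.143262729 g/L
Extraction % = 6.143262729 / 6.4 * 100
= 95.9885%


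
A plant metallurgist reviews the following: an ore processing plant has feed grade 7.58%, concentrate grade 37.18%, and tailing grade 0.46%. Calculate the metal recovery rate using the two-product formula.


Using the two-product formula:
R = 100 * c * (f - t) / (f * (c - t))
Numerator = 100 * 37.18 * (7.58 - 0.46)
= 100 * 37.18 * 7.12
= 26472.16
Denominator = 7.58 * (37.18 - 0.46)
= 7.58 * 36.72
= 278.3376
R = 26472.16 / 278.3376
= 95.1081%

95.1081%


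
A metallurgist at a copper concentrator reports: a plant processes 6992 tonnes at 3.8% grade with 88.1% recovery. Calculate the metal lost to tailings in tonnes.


Total metal in feed:
= 6992 * 3.8 / 100 = 265.696 tonnes
Metal recovered:
= 265.696 * 88.1 / 100 = 234.078176 tonnes
Metal lost to tailings:
= 265.696 - 234.078176
= 31.6178 tonnes

31.6178 tonnes


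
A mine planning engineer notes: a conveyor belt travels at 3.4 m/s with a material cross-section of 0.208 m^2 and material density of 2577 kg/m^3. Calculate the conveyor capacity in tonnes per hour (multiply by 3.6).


Volumetric flow = speed * area
= 3.4 * 0.208 = 0.7072 m^3/s
Mass flow = volumetric * density
= 0.7072 * 2577 = 1822.4544 kg/s
Convert to t/h: multiply by 3.6
Capacity = 1822.4544 * 3.6
= 6560.8358 t/h

6560.8358 t/h


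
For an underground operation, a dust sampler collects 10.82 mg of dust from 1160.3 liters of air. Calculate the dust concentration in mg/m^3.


9.3252 mg/m^3

Convert liters to m^3: 1 m^3 = 1000 L
Concentration = mass / volume * 1000
= 10.82 / 1160.3 * 1000
= 0.009325174524 * 1000
= 9.3252 mg/m^3


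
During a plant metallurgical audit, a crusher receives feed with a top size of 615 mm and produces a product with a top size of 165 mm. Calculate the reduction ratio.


3.7273

Reduction ratio = feed size / product size
= 615 / 165
= 3.7273


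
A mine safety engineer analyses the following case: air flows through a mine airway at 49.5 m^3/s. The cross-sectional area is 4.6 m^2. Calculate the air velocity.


Velocity = flow rate / cross-sectional area
= 49.5 / 4.6
= 10.7609 m/s

10.7609 m/s


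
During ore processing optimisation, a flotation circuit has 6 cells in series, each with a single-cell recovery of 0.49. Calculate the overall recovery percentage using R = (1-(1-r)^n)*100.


Complement of single-cell recovery:
1 - r = 1 - 0.49 = 0.51
Raise to power n:
(1 - r)^6 = 0.51^6 = 0.0175962878
Overall recovery:
R = (1 - 0.0175962878) * 100
= 98.2404%

98.2404%


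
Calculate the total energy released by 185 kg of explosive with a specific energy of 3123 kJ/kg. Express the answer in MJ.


Energy = mass * specific_energy / 1000
= 185 * 3123 / 1000
= 577755 / 1000
= 577.755 MJ

577.755 MJ


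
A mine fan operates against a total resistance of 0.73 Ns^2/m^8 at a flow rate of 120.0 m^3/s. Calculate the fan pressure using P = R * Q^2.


Compute Q^2:
Q^2 = 120.0^2 = 14400.0
Compute pressure:
P = R * Q^2 = 0.73 * 14400.0
= 10512.0 Pa

10512.0 Pa


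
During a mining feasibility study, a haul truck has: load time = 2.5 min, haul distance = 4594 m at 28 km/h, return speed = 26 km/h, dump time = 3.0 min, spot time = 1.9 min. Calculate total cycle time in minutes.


27.8458 min

Convert haul speed to m/min: 28 * 1000/60 = 466.6666667 m/min
Haul time = 4594 / 466.6666667 = 9.844285714 min
Convert return speed to m/min: 26 * 1000/60 = 433.3333333 m/min
Return time = 4594 / 433.3333333 = 10.60153846 min
Total cycle time:
= 2.5 + 9.844285714 + 3.0 + 10.60153846 + 1.9
= 27.8458 min


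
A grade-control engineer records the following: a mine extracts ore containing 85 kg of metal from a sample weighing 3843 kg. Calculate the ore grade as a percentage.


2.2118%

Ore grade = (metal mass / ore mass) * 100
= (85 / 3843) * 100
= 0.02211813687 * 100
= 2.2118%


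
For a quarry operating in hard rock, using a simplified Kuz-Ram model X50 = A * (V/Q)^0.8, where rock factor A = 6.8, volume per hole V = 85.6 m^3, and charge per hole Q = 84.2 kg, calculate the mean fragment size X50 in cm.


Compute V/Q:
V/Q = 85.6 / 84.2 = 1.016627078
Raise to the power 0.8:
(V/Q)^0.8 = 1.016627078^0.8 = 1.013279692
Multiply by A:
X50 = 6.8 * 1.013279692
= 6.8903 cm

6.8903 cm


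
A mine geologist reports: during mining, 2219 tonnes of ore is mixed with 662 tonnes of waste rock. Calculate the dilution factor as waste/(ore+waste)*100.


Total material = ore + waste
= 2219 + 662 = 2881 tonnes
Dilution = waste / total * 100
= 662 / 2881 * 100
= 0.2297813259 * 100
= 22.9781%

22.9781%


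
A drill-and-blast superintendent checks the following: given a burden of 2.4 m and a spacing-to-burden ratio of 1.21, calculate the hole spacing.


2.904 m

Spacing = burden * ratio
= 2.4 * 1.21
= 2.904 m


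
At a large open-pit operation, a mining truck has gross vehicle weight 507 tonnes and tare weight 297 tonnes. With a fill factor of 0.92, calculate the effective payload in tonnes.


193.2 tonnes

Maximum payload = gross - tare
= 507 - 297 = 210 tonnes
Effective payload = max payload * fill factor
= 210 * 0.92
= 193.2 tonnes


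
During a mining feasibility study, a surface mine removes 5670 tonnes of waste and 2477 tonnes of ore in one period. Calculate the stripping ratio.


Stripping ratio = waste tonnage / ore tonnage
= 5670 / 2477
= 2.2891

2.2891


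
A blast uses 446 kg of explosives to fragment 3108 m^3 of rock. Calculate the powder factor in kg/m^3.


0.1435 kg/m^3

Powder factor = explosive mass / rock volume
= 446 / 3108
= 0.1435 kg/m^3


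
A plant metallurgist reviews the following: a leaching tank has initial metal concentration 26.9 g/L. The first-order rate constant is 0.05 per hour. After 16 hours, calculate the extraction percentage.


Compute the exponent:
-k * t = -0.05 * 16 = -0.8
Remaining concentration:
C = 26.9 * exp(-0.8)
= 26.9 * 0.4493289641
= 12.08694913 g/L
Extracted = 26.9 - 12.08694913 = 14.81305087 g/L
Extraction % = 14.81305087 / 26.9 * 100
= 55.0671%

55.0671%


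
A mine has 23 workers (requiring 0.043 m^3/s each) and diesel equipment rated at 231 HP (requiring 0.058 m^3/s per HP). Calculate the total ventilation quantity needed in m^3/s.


Airflow for workers:
Q_people = 23 * 0.043 = 0.989 m^3/s
Airflow for diesel equipment:
Q_diesel = 231 * 0.058 = 13.398 m^3/s
Total ventilation:
Q_total = 0.989 + 13.398
= 14.387 m^3/s

14.387 m^3/s


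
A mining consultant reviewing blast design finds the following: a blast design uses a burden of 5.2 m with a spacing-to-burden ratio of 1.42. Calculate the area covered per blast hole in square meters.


First, find the spacing:
Spacing = burden * ratio = 5.2 * 1.42
= 7.384 m
Then, calculate the area:
Area = burden * spacing = 5.2 * 7.384
= 38.3968 m^2

38.3968 m^2


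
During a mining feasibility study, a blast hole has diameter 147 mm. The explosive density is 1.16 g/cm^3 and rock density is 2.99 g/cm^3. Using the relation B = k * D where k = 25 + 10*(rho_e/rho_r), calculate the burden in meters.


First, compute k:
rho_e / rho_r = 1.16 / 2.99 = 0.3879598662
k = 25 + 10 * 0.3879598662 = 28.87959866
Then, compute burden:
B = k * D / 1000 = 28.87959866 * 147 / 1000
= 4245.301003 / 1000
= 4.2453 m

4.2453 m


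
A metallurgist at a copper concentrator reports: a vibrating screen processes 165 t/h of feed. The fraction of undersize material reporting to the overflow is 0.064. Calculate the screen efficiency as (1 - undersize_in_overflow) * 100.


Screen efficiency = (1 - fraction of undersize in overflow) * 100
= (1 - 0.064) * 100
= 0.936 * 100
= 93.6%

93.6%


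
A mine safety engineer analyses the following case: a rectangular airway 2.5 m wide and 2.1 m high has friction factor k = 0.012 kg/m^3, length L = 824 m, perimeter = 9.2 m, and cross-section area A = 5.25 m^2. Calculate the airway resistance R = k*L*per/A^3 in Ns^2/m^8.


0.6287 Ns^2/m^8

Compute the numerator:
k * L * per = 0.012 * 824 * 9.2
= 90.9696
Compute the denominator:
A^3 = 5.25^3 = 144.703125
Resistance:
R = 90.9696 / 144.703125
= 0.6287 Ns^2/m^8


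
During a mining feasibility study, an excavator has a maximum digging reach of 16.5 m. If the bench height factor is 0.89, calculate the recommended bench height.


14.685 m

Bench height = reach * factor
= 16.5 * 0.89
= 14.685 m


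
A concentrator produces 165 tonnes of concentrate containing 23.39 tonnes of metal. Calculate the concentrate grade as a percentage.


Grade = (metal in concentrate / concentrate mass) * 100
= (23.39 / 165) * 100
= 0.1417575758 * 100
= 14.1758%

14.1758%


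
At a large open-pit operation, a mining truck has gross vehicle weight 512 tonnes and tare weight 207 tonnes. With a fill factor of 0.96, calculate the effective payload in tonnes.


Maximum payload = gross - tare
= 512 - 207 = 305 tonnes
Effective payload = max payload * fill factor
= 305 * 0.96
= 292.8 tonnes

292.8 tonnes


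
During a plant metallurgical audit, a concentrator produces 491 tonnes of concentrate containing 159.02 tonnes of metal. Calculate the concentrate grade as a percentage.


Grade = (metal in concentrate / concentrate mass) * 100
= (159.02 / 491) * 100
= 0.3238696538 * 100
= 32.387%

32.387%


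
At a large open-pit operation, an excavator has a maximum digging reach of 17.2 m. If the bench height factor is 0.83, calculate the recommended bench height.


14.276 m

Bench height = reach * factor
= 17.2 * 0.83
= 14.276 m


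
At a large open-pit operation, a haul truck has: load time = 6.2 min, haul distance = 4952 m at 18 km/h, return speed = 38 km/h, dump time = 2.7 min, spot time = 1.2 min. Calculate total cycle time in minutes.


34.4256 min

Convert haul speed to m/min: 18 * 1000/60 = 300 m/min
Haul time = 4952 / 300 = 16.50666667 min
Convert return speed to m/min: 38 * 1000/60 = 633.3333333 m/min
Return time = 4952 / 633.3333333 = 7.818947368 min
Total cycle time:
= 6.2 + 16.50666667 + 2.7 + 7.818947368 + 1.2
= 34.4256 min


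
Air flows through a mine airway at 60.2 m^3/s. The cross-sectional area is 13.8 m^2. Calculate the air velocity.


Velocity = flow rate / cross-sectional area
= 60.2 / 13.8
= 4.3623 m/s

4.3623 m/s


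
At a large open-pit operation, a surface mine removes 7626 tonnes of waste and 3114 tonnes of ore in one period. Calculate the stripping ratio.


Stripping ratio = waste tonnage / ore tonnage
= 7626 / 3114
= 2.4489

2.4489


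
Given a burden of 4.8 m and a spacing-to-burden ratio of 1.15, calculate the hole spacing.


Spacing = burden * ratio
= 4.8 * 1.15
= 5.52 m

5.52 m


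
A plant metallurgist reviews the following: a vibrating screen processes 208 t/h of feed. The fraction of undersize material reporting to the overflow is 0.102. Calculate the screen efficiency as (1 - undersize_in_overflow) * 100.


89.8%

Screen efficiency = (1 - fraction of undersize in overflow) * 100
= (1 - 0.102) * 100
= 0.898 * 100
= 89.8%


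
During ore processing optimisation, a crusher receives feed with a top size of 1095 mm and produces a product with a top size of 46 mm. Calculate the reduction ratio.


23.8043

Reduction ratio = feed size / product size
= 1095 / 46
= 23.8043


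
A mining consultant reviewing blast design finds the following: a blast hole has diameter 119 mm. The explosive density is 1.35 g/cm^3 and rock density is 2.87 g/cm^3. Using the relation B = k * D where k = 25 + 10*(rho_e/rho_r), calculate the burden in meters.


3.5348 m

First, compute k:
rho_e / rho_r = 1.35 / 2.87 = 0.4703832753
k = 25 + 10 * 0.4703832753 = 29.70383275
Then, compute burden:
B = k * D / 1000 = 29.70383275 * 119 / 1000
= 3534.756098 / 1000
= 3.5348 m


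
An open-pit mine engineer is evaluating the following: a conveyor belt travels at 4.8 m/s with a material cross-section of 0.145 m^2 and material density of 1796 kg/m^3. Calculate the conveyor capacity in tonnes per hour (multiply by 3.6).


4500.0576 t/h

Volumetric flow = speed * area
= 4.8 * 0.145 = 0.696 m^3/s
Mass flow = volumetric * density
= 0.696 * 1796 = 1250.016 kg/s
Convert to t/h: multiply by 3.6
Capacity = 1250.016 * 3.6
= 4500.0576 t/h


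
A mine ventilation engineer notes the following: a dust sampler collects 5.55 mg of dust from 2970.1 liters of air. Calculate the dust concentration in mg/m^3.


1.8686 mg/m^3

Convert liters to m^3: 1 m^3 = 1000 L
Concentration = mass / volume * 1000
= 5.55 / 2970.1 * 1000
= 0.001868623952 * 1000
= 1.8686 mg/m^3


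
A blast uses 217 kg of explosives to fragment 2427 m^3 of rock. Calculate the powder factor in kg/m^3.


Powder factor = explosive mass / rock volume
= 217 / 2427
= 0.0894 kg/m^3

0.0894 kg/m^3


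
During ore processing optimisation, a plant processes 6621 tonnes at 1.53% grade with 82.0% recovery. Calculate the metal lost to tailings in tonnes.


18.2342 tonnes

Total metal in feed:
= 6621 * 1.53 / 100 = 101.3013 tonnes
Metal recovered:
= 101.3013 * 82.0 / 100 = 83.067066 tonnes
Metal lost to tailings:
= 101.3013 - 83.067066
= 18.2342 tonnes


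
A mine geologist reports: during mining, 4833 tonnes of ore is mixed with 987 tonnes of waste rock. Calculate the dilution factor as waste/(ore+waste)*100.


Total material = ore + waste
= 4833 + 987 = 5820 tonnes
Dilution = waste / total * 100
= 987 / 5820 * 100
= 0.1695876289 * 100
= 16.9588%

16.9588%


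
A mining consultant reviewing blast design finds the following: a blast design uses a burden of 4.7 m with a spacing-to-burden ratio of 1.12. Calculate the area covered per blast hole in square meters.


First, find the spacing:
Spacing = burden * ratio = 4.7 * 1.12
= 5.264 m
Then, calculate the area:
Area = burden * spacing = 4.7 * 5.264
= 24.7408 m^2

24.7408 m^2


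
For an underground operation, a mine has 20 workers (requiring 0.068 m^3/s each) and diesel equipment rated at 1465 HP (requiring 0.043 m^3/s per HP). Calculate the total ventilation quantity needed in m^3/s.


64.355 m^3/s

Airflow for workers:
Q_people = 20 * 0.068 = 1.36 m^3/s
Airflow for diesel equipment:
Q_diesel = 1465 * 0.043 = 62.995 m^3/s
Total ventilation:
Q_total = 1.36 + 62.995
= 64.355 m^3/s


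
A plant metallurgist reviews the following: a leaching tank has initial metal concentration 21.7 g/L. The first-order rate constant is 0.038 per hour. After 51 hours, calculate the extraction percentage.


Compute the exponent:
-k * t = -0.038 * 51 = -1.938
Remaining concentration:
C = 21.7 * exp(-1.938)
= 21.7 * 0.1439916453
= 3.124618703 g/L
Extracted = 21.7 - 3.124618703 = 18.5753813 g/L
Extraction % = 18.5753813 / 21.7 * 100
= 85.6008%

85.6008%


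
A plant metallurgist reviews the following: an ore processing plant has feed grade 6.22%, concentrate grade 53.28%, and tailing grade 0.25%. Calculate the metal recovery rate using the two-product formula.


Using the two-product formula:
R = 100 * c * (f - t) / (f * (c - t))
Numerator = 100 * 53.28 * (6.22 - 0.25)
= 100 * 53.28 * 5.97
= 31808.16
Denominator = 6.22 * (53.28 - 0.25)
= 6.22 * 53.03
= 329.8466
R = 31808.16 / 329.8466
= 96.4332%

96.4332%


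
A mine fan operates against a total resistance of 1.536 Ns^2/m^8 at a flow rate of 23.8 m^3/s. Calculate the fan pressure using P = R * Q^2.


870.0518 Pa

Compute Q^2:
Q^2 = 23.8^2 = 566.44
Compute pressure:
P = R * Q^2 = 1.536 * 566.44
= 870.0518 Pa


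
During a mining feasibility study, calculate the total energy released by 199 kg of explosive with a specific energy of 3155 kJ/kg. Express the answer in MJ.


Energy = mass * specific_energy / 1000
= 199 * 3155 / 1000
= 627845 / 1000
= 627.845 MJ

627.845 MJ


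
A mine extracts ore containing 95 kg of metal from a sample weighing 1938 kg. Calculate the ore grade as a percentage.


Ore grade = (metal mass / ore mass) * 100
= (95 / 1938) * 100
= 0.04901960784 * 100
= 4.902%

4.902%


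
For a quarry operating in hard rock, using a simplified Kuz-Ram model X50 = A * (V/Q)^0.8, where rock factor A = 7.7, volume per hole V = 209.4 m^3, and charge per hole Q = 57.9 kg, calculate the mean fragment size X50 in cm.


Compute V/Q:
V/Q = 209.4 / 57.9 = 3.616580311
Raise to the power 0.8:
(V/Q)^0.8 = 3.616580311^0.8 = 2.796652402
Multiply by A:
X50 = 7.7 * 2.796652402
= 21.5342 cm

21.5342 cm


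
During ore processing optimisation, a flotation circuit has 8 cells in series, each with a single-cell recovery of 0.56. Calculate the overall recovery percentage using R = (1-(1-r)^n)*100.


Complement of single-cell recovery:
1 - r = 1 - 0.56 = 0.44
Raise to power n:
(1 - r)^8 = 0.44^8 = 0.001404822363
Overall recovery:
R = (1 - 0.001404822363) * 100
= 99.8595%

99.8595%


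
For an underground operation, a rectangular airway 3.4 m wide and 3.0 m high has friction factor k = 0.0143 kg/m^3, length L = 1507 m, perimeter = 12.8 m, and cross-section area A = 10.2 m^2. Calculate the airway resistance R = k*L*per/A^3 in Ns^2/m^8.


Compute the numerator:
k * L * per = 0.0143 * 1507 * 12.8
= 275.84128
Compute the denominator:
A^3 = 10.2^3 = 1061.208
Resistance:
R = 275.84128 / 1061.208
= 0.2599 Ns^2/m^8

0.2599 Ns^2/m^8


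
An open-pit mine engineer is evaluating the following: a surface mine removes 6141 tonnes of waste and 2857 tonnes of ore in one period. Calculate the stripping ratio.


Stripping ratio = waste tonnage / ore tonnage
= 6141 / 2857
= 2.1495

2.1495


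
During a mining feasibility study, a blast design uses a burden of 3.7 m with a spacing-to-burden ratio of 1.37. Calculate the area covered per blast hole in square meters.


18.7553 m^2

First, find the spacing:
Spacing = burden * ratio = 3.7 * 1.37
= 5.069 m
Then, calculate the area:
Area = burden * spacing = 3.7 * 5.069
= 18.7553 m^2


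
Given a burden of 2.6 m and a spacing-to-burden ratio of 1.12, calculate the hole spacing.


Spacing = burden * ratio
= 2.6 * 1.12
= 2.912 m

2.912 m


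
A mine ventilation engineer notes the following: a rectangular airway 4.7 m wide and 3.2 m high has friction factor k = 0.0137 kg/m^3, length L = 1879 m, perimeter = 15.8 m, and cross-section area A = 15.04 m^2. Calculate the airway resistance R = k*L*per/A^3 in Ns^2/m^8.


Compute the numerator:
k * L * per = 0.0137 * 1879 * 15.8
= 406.72834
Compute the denominator:
A^3 = 15.04^3 = 3402.072064
Resistance:
R = 406.72834 / 3402.072064
= 0.1196 Ns^2/m^8

0.1196 Ns^2/m^8


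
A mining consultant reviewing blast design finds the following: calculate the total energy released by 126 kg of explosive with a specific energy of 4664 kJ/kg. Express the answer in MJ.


587.664 MJ

Energy = mass * specific_energy / 1000
= 126 * 4664 / 1000
= 587664 / 1000
= 587.664 MJ


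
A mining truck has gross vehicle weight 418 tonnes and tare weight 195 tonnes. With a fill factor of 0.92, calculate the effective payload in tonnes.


205.16 tonnes

Maximum payload = gross - tare
= 418 - 195 = 223 tonnes
Effective payload = max payload * fill factor
= 223 * 0.92
= 205.16 tonnes


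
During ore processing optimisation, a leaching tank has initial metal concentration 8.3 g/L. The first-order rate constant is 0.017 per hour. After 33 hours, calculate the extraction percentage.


42.9362%

Compute the exponent:
-k * t = -0.017 * 33 = -0.561
Remaining concentration:
C = 8.3 * exp(-0.561)
= 8.3 * 0.5706381403
= 4.736296564 g/L
Extracted = 8.3 - 4.736296564 = 3.563703436 g/L
Extraction % = 3.563703436 / 8.3 * 100
= 42.9362%


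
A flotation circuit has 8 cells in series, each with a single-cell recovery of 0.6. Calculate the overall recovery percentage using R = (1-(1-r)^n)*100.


Complement of single-cell recovery:
1 - r = 1 - 0.6 = 0.4
Raise to power n:
(1 - r)^8 = 0.4^8 = 0.00065536
Overall recovery:
R = (1 - 0.00065536) * 100
= 99.9345%

99.9345%


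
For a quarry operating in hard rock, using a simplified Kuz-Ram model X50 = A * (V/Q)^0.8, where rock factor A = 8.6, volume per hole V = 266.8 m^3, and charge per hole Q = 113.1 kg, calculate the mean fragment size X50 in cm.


17.0874 cm

Compute V/Q:
V/Q = 266.8 / 113.1 = 2.358974359
Raise to the power 0.8:
(V/Q)^0.8 = 2.358974359^0.8 = 1.986911742
Multiply by A:
X50 = 8.6 * 1.986911742
= 17.0874 cm


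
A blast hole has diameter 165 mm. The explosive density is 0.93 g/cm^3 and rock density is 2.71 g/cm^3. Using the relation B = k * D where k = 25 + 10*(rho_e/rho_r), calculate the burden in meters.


First, compute k:
rho_e / rho_r = 0.93 / 2.71 = 0.3431734317
k = 25 + 10 * 0.3431734317 = 28.43173432
Then, compute burden:
B = k * D / 1000 = 28.43173432 * 165 / 1000
= 4691.236162 / 1000
= 4.6912 m

4.6912 m


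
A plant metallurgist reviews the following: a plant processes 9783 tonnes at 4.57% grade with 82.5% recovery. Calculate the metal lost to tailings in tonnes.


Total metal in feed:
= 9783 * 4.57 / 100 = 447.0831 tonnes
Metal recovered:
= 447.0831 * 82.5 / 100 = 368.8435575 tonnes
Metal lost to tailings:
= 447.0831 - 368.8435575
= 78.2395 tonnes

78.2395 tonnes


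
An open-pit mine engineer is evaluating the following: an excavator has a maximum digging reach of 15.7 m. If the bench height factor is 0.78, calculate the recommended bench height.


12.246 m

Bench height = reach * factor
= 15.7 * 0.78
= 12.246 m


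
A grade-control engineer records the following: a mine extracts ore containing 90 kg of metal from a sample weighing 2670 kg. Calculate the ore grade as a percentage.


3.3708%

Ore grade = (metal mass / ore mass) * 100
= (90 / 2670) * 100
= 0.03370786517 * 100
= 3.3708%


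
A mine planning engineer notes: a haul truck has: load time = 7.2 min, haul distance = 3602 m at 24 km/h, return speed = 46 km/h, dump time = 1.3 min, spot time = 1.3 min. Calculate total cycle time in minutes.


Convert haul speed to m/min: 24 * 1000/60 = 400 m/min
Haul time = 3602 / 400 = 9.005 min
Convert return speed to m/min: 46 * 1000/60 = 766.6666667 m/min
Return time = 3602 / 766.6666667 = 4.69826087 min
Total cycle time:
= 7.2 + 9.005 + 1.3 + 4.69826087 + 1.3
= 23.5033 min

23.5033 min


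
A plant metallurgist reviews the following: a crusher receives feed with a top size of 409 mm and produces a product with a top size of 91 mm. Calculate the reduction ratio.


Reduction ratio = feed size / product size
= 409 / 91
= 4.4945

4.4945


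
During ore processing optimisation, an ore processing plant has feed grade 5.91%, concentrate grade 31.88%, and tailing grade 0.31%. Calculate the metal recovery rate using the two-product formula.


95.6851%

Using the two-product formula:
R = 100 * c * (f - t) / (f * (c - t))
Numerator = 100 * 31.88 * (5.91 - 0.31)
= 100 * 31.88 * 5.6
= 17852.8
Denominator = 5.91 * (31.88 - 0.31)
= 5.91 * 31.57
= 186.5787
R = 17852.8 / 186.5787
= 95.6851%


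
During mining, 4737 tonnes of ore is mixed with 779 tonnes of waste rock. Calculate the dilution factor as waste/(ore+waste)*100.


14.1226%

Total material = ore + waste
= 4737 + 779 = 5516 tonnes
Dilution = waste / total * 100
= 779 / 5516 * 100
= 0.1412255257 * 100
= 14.1226%


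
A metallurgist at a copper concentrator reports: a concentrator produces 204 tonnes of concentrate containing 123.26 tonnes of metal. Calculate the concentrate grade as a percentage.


60.4216%

Grade = (metal in concentrate / concentrate mass) * 100
= (123.26 / 204) * 100
= 0.6042156863 * 100
= 60.4216%


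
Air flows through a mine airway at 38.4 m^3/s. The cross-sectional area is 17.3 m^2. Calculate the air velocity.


Velocity = flow rate / cross-sectional area
= 38.4 / 17.3
= 2.2197 m/s

2.2197 m/s


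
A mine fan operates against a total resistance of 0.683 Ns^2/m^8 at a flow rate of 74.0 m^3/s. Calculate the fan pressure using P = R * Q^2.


3740.108 Pa

Compute Q^2:
Q^2 = 74.0^2 = 5476.0
Compute pressure:
P = R * Q^2 = 0.683 * 5476.0
= 3740.108 Pa


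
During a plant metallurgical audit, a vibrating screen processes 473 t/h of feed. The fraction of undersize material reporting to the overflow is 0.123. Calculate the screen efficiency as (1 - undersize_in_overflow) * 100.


Screen efficiency = (1 - fraction of undersize in overflow) * 100
= (1 - 0.123) * 100
= 0.877 * 100
= 87.7%

87.7%


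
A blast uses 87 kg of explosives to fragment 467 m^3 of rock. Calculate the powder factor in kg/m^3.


0.1863 kg/m^3

Powder factor = explosive mass / rock volume
= 87 / 467
= 0.1863 kg/m^3


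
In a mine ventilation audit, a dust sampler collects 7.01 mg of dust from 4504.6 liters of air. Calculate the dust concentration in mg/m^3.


1.5562 mg/m^3

Convert liters to m^3: 1 m^3 = 1000 L
Concentration = mass / volume * 1000
= 7.01 / 4504.6 * 1000
= 0.001556187009 * 1000
= 1.5562 mg/m^3


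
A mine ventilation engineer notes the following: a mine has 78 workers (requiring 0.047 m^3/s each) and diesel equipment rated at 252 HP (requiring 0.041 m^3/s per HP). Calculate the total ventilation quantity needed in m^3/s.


13.998 m^3/s

Airflow for workers:
Q_people = 78 * 0.047 = 3.666 m^3/s
Airflow for diesel equipment:
Q_diesel = 252 * 0.041 = 10.332 m^3/s
Total ventilation:
Q_total = 3.666 + 10.332
= 13.998 m^3/s


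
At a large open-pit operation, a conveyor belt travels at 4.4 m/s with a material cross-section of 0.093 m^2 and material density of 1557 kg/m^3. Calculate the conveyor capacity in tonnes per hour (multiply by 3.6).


2293.6478 t/h

Volumetric flow = speed * area
= 4.4 * 0.093 = 0.4092 m^3/s
Mass flow = volumetric * density
= 0.4092 * 1557 = 637.1244 kg/s
Convert to t/h: multiply by 3.6
Capacity = 637.1244 * 3.6
= 2293.6478 t/h


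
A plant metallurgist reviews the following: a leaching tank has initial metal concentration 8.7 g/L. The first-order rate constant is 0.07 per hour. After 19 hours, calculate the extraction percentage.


Compute the exponent:
-k * t = -0.07 * 19 = -1.33
Remaining concentration:
C = 8.7 * exp(-1.33)
= 8.7 * 0.2644772613
= 2.300952173 g/L
Extracted = 8.7 - 2.300952173 = 6.399047827 g/L
Extraction % = 6.399047827 / 8.7 * 100
= 73.5523%

73.5523%


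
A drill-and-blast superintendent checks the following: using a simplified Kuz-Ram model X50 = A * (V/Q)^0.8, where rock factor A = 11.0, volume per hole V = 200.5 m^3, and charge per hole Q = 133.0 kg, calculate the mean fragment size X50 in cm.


15.2758 cm

Compute V/Q:
V/Q = 200.5 / 133.0 = 1.507518797
Raise to the power 0.8:
(V/Q)^0.8 = 1.507518797^0.8 = 1.388705606
Multiply by A:
X50 = 11.0 * 1.388705606
= 15.2758 cm


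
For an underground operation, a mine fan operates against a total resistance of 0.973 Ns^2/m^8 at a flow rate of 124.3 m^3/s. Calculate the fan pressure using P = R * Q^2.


15033.3268 Pa

Compute Q^2:
Q^2 = 124.3^2 = 15450.49
Compute pressure:
P = R * Q^2 = 0.973 * 15450.49
= 15033.3268 Pa


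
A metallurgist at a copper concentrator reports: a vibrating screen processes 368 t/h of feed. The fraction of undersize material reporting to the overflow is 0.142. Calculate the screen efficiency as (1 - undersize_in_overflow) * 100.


85.8%

Screen efficiency = (1 - fraction of undersize in overflow) * 100
= (1 - 0.142) * 100
= 0.858 * 100
= 85.8%


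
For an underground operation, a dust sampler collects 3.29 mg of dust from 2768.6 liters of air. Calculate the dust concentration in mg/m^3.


1.1883 mg/m^3

Convert liters to m^3: 1 m^3 = 1000 L
Concentration = mass / volume * 1000
= 3.29 / 2768.6 * 1000
= 0.00118832623 * 1000
= 1.1883 mg/m^3


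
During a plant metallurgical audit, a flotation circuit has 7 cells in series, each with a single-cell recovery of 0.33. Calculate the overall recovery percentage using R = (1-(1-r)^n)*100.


Complement of single-cell recovery:
1 - r = 1 - 0.33 = 0.67
Raise to power n:
(1 - r)^7 = 0.67^7 = 0.06060711605
Overall recovery:
R = (1 - 0.06060711605) * 100
= 93.9393%

93.9393%


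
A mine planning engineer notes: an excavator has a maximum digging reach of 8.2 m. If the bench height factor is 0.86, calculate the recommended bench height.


Bench height = reach * factor
= 8.2 * 0.86
= 7.052 m

7.052 m


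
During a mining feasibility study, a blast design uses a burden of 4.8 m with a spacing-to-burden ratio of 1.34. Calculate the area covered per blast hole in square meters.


First, find the spacing:
Spacing = burden * ratio = 4.8 * 1.34
= 6.432 m
Then, calculate the area:
Area = burden * spacing = 4.8 * 6.432
= 30.8736 m^2

30.8736 m^2


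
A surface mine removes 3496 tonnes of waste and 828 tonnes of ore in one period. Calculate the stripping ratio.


4.2222

Stripping ratio = waste tonnage / ore tonnage
= 3496 / 828
= 4.2222


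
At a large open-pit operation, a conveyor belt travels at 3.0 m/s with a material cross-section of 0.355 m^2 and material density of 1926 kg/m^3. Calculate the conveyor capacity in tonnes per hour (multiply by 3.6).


Volumetric flow = speed * area
= 3.0 * 0.355 = 1.065 m^3/s
Mass flow = volumetric * density
= 1.065 * 1926 = 2051.19 kg/s
Convert to t/h: multiply by 3.6
Capacity = 2051.19 * 3.6
= 7384.284 t/h

7384.284 t/h


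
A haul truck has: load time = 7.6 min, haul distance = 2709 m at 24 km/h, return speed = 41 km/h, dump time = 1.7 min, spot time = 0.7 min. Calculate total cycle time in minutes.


20.7369 min

Convert haul speed to m/min: 24 * 1000/60 = 400 m/min
Haul time = 2709 / 400 = 6.7725 min
Convert return speed to m/min: 41 * 1000/60 = 683.3333333 m/min
Return time = 2709 / 683.3333333 = 3.964390244 min
Total cycle time:
= 7.6 + 6.7725 + 1.7 + 3.964390244 + 0.7
= 20.7369 min


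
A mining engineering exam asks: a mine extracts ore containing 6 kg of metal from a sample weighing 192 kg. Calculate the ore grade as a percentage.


Ore grade = (metal mass / ore mass) * 100
= (6 / 192) * 100
= 0.03125 * 100
= 3.125%

3.125%


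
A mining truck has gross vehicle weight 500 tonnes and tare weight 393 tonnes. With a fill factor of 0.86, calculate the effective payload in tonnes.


Maximum payload = gross - tare
= 500 - 393 = 107 tonnes
Effective payload = max payload * fill factor
= 107 * 0.86
= 92.02 tonnes

92.02 tonnes


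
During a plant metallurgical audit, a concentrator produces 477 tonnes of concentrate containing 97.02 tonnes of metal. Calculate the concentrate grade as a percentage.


20.3396%

Grade = (metal in concentrate / concentrate mass) * 100
= (97.02 / 477) * 100
= 0.2033962264 * 100
= 20.3396%


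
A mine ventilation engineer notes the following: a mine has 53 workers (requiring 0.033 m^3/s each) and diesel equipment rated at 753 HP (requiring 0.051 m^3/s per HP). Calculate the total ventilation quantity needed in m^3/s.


40.152 m^3/s

Airflow for workers:
Q_people = 53 * 0.033 = 1.749 m^3/s
Airflow for diesel equipment:
Q_diesel = 753 * 0.051 = 38.403 m^3/s
Total ventilation:
Q_total = 1.749 + 38.403
= 40.152 m^3/s


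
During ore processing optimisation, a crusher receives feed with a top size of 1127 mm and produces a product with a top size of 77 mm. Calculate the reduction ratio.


Reduction ratio = feed size / product size
= 1127 / 77
= 14.6364

14.6364


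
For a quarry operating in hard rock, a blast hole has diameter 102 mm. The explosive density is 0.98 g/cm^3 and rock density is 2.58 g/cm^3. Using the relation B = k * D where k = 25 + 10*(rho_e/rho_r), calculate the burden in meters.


First, compute k:
rho_e / rho_r = 0.98 / 2.58 = 0.3798449612
k = 25 + 10 * 0.3798449612 = 28.79844961
Then, compute burden:
B = k * D / 1000 = 28.79844961 * 102 / 1000
= 2937.44186 / 1000
= 2.9374 m

2.9374 m


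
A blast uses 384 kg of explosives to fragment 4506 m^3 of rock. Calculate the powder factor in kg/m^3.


Powder factor = explosive mass / rock volume
= 384 / 4506
= 0.0852 kg/m^3

0.0852 kg/m^3


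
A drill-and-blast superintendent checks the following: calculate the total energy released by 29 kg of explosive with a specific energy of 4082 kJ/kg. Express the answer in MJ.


118.378 MJ

Energy = mass * specific_energy / 1000
= 29 * 4082 / 1000
= 118378 / 1000
= 118.378 MJ


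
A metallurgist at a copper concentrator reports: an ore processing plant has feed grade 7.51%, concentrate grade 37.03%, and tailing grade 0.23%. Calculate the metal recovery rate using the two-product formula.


97.5433%

Using the two-product formula:
R = 100 * c * (f - t) / (f * (c - t))
Numerator = 100 * 37.03 * (7.51 - 0.23)
= 100 * 37.03 * 7.28
= 26957.84
Denominator = 7.51 * (37.03 - 0.23)
= 7.51 * 36.8
= 276.368
R = 26957.84 / 276.368
= 97.5433%


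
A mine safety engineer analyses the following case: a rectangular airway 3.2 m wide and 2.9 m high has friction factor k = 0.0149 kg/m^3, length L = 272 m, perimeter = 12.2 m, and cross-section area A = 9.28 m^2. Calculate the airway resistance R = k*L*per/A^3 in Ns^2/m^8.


Compute the numerator:
k * L * per = 0.0149 * 272 * 12.2
= 49.44416
Compute the denominator:
A^3 = 9.28^3 = 799.178752
Resistance:
R = 49.44416 / 799.178752
= 0.0619 Ns^2/m^8

0.0619 Ns^2/m^8


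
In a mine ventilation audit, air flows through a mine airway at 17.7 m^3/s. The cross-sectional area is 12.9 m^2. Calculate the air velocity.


1.3721 m/s

Velocity = flow rate / cross-sectional area
= 17.7 / 12.9
= 1.3721 m/s


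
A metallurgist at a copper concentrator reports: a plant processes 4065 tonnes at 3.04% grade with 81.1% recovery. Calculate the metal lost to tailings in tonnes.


Total metal in feed:
= 4065 * 3.04 / 100 = 123.576 tonnes
Metal recovered:
= 123.576 * 81.1 / 100 = 100.220136 tonnes
Metal lost to tailings:
= 123.576 - 100.220136
= 23.3559 tonnes

23.3559 tonnes


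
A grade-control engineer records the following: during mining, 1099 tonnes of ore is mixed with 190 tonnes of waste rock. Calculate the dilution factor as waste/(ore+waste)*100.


14.7401%

Total material = ore + waste
= 1099 + 190 = 1289 tonnes
Dilution = waste / total * 100
= 190 / 1289 * 100
= 0.1474010861 * 100
= 14.7401%


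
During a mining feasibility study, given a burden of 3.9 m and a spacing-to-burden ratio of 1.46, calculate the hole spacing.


5.694 m

Spacing = burden * ratio
= 3.9 * 1.46
= 5.694 m


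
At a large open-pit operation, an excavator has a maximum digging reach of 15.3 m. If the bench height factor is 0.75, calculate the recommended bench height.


11.475 m

Bench height = reach * factor
= 15.3 * 0.75
= 11.475 m


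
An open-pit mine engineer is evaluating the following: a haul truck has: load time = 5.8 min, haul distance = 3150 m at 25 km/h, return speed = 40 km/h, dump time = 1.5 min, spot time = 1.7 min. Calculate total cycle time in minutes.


21.285 min

Convert haul speed to m/min: 25 * 1000/60 = 416.6666667 m/min
Haul time = 3150 / 416.6666667 = 7.56 min
Convert return speed to m/min: 40 * 1000/60 = 666.6666667 m/min
Return time = 3150 / 666.6666667 = 4.725 min
Total cycle time:
= 5.8 + 7.56 + 1.5 + 4.725 + 1.7
= 21.285 min


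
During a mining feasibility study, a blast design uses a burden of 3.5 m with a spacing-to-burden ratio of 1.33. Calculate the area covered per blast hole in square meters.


16.2925 m^2

First, find the spacing:
Spacing = burden * ratio = 3.5 * 1.33
= 4.655 m
Then, calculate the area:
Area = burden * spacing = 3.5 * 4.655
= 16.2925 m^2


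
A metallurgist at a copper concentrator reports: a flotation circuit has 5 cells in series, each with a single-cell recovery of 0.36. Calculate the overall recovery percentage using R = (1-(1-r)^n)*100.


Complement of single-cell recovery:
1 - r = 1 - 0.36 = 0.64
Raise to power n:
(1 - r)^5 = 0.64^5 = 0.1073741824
Overall recovery:
R = (1 - 0.1073741824) * 100
= 89.2626%

89.2626%


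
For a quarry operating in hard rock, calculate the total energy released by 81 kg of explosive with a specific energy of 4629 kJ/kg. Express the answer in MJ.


Energy = mass * specific_energy / 1000
= 81 * 4629 / 1000
= 374949 / 1000
= 374.949 MJ

374.949 MJ


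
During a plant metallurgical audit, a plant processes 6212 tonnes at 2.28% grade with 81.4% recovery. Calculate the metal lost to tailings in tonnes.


Total metal in feed:
= 6212 * 2.28 / 100 = 141.6336 tonnes
Metal recovered:
= 141.6336 * 81.4 / 100 = 115.2897504 tonnes
Metal lost to tailings:
= 141.6336 - 115.2897504
= 26.3438 tonnes

26.3438 tonnes


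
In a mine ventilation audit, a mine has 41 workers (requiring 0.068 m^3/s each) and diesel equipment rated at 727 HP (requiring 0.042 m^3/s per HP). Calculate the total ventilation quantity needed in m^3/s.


Airflow for workers:
Q_people = 41 * 0.068 = 2.788 m^3/s
Airflow for diesel equipment:
Q_diesel = 727 * 0.042 = 30.534 m^3/s
Total ventilation:
Q_total = 2.788 + 30.534
= 33.322 m^3/s

33.322 m^3/s
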